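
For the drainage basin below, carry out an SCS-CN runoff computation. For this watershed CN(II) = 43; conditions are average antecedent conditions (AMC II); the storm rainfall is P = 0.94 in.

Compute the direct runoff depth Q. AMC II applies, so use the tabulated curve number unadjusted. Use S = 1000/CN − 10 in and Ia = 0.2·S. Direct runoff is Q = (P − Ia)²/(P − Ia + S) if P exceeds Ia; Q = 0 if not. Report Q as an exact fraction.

Q = 0 in ≈ 0.000 in

AMC II — tabulated CN = 43 applies directly.
Retention S: 1000/CN − 10 with CN=43.000 → S = 570/43 ≈ 13.256 in
Ia = 0.2·(570/43) = 114/43 in ≈ 2.651 in
P = 0.940 ≤ Ia = 2.651 in: entire storm abstracted, Q = 0.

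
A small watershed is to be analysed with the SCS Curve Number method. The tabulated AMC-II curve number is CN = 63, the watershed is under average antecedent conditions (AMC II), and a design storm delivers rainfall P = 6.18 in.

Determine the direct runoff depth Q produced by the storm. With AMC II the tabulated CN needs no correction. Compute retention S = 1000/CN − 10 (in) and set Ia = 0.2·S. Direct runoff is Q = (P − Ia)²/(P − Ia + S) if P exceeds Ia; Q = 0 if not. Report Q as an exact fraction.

AMC II — tabulated CN = 63 applies directly.
Max retention: S = 1000/63 − 10 = 370/63 in (≈ 5.873 in)
Ia = 0.2S: 0.2·5.873 = 1.175 in (exactly 74/63)
Excess rainfall: 6.180 − 1.175 = 5.005 in; P > Ia so Q > 0
Q: (15767/3150)² ÷ (34267/3150) = 248598289/107941050 in (≈ 2.303 in)

Q = 248598289/107941050 in ≈ 2.303 in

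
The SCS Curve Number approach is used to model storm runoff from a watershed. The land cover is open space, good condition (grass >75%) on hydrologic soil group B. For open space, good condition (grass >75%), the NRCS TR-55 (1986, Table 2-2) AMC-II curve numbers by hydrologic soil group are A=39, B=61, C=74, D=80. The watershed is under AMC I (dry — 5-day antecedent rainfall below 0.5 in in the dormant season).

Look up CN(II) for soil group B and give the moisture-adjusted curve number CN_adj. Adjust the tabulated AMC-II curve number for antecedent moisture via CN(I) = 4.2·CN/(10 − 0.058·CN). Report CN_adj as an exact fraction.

NRCS table: open space, good condition (grass >75%), soil group B → CN(II) = 61
Dry (AMC I): CN(I) = 4.2·61/(10 − 0.058·61) = (1281/5)/(3231/500) = 42700/1077 ≈ 39.647

CN_adj = 42700/1077 ≈ 39.647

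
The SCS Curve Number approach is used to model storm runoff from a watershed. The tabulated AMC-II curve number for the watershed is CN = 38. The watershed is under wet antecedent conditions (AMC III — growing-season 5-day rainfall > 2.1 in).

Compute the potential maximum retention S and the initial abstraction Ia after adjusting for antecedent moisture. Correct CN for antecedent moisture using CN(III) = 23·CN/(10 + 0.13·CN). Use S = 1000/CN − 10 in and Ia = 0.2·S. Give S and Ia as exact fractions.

S = 3100/437 in ≈ 7.094 in; Ia = 620/437 in ≈ 1.419 in

Adjust CN=38 to AMC III: 23·38/(10 + 0.13·38) → 874 ÷ (747/50) = 43700/747 ≈ 58.501
Retention S: 1000/CN − 10 with CN=58.501 → S = 3100/437 ≈ 7.094 in
Ia = 0.2·(3100/437) = 620/437 in ≈ 1.419 in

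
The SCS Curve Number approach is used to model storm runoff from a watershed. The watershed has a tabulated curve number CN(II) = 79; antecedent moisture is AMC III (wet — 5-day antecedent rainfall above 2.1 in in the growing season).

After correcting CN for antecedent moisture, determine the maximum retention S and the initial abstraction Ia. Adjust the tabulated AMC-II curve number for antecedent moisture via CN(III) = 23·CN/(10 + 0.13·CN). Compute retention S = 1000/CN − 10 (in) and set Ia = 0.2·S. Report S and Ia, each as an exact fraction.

CN(III) from CN(II)=79: (23·79)/(10 + 0.13·79) = 181700/2027 ≈ 89.640
Max retention: S = 1000/(181700/2027) − 10 = 2100/1817 in (≈ 1.156 in)
Ia = 0.2·(2100/1817) = 420/1817 in ≈ 0.231 in

S = 2100/1817 in ≈ 1.156 in; Ia = 420/1817 in ≈ 0.231 in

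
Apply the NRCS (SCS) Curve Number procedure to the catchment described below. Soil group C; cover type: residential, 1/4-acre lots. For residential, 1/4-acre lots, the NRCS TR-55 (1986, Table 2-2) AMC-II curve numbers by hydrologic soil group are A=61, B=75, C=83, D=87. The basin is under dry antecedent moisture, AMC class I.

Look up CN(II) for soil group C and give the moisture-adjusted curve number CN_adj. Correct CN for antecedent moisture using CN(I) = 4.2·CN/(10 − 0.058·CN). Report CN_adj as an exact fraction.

CN_adj = 174300/2593 ≈ 67.219

NRCS table: residential, 1/4-acre lots, soil group C → CN(II) = 83
Adjust CN=83 to AMC I: 4.2·83/(10 − 0.058·83) → (1743/5) ÷ (2593/500) = 174300/2593 ≈ 67.219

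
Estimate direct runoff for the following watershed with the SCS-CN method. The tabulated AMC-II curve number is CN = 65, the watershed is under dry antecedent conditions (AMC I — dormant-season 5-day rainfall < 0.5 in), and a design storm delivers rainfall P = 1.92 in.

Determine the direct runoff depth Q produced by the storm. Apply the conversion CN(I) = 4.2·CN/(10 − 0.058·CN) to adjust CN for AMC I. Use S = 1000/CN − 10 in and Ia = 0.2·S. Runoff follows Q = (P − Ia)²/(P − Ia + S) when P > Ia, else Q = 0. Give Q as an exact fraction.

Q = 0 in ≈ 0.000 in

Adjust CN=65 to AMC I: 4.2·65/(10 − 0.058·65) → 273 ÷ (623/100) = 3900/89 ≈ 43.820
S = 1000/(3900/89) − 10 = 500/39 in ≈ 12.821 in
Ia = 0.2·(500/39) = 100/39 in ≈ 2.564 in
P = 1.920 ≤ Ia = 2.564 in: entire storm abstracted, Q = 0.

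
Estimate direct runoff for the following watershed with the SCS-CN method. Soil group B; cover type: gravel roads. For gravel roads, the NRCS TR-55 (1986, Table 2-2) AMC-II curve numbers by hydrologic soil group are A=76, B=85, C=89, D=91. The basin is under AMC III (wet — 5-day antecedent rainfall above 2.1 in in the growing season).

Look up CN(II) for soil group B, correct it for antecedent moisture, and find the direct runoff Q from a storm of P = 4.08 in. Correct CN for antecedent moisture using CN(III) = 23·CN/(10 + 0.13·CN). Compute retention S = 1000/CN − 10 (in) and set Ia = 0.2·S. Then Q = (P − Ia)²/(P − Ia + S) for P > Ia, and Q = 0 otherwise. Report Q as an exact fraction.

NRCS table: gravel roads, soil group B → CN(II) = 85
Wet (AMC III): CN(III) = 23·85/(10 + 0.13·85) = 1955/(421/20) = 39100/421 ≈ 92.874
Max retention: S = 1000/(39100/421) − 10 = 300/391 in (≈ 0.767 in)
Ia = 0.2S: 0.2·0.767 = 0.153 in (exactly 60/391)
P − Ia = 4.080 − 0.153 = 38382/9775 ≈ 3.927 in (> 0, runoff occurs)
Runoff Q = (P−Ia)²/(P−Ia+S) = (3.927)²/(3.927+0.767) = 81843218/24916475 ≈ 3.285 in

Q = 81843218/24916475 in ≈ 3.285 in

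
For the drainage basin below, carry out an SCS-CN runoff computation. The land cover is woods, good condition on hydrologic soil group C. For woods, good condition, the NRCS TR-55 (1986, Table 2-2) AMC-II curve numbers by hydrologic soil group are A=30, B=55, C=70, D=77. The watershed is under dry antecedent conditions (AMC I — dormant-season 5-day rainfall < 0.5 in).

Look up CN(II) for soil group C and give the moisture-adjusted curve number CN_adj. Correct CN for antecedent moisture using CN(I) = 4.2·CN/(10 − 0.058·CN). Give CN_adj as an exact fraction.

CN_adj = 4900/99 ≈ 49.495

NRCS table: woods, good condition, soil group C → CN(II) = 70
Dry (AMC I): CN(I) = 4.2·70/(10 − 0.058·70) = 294/(297/50) = 4900/99 ≈ 49.495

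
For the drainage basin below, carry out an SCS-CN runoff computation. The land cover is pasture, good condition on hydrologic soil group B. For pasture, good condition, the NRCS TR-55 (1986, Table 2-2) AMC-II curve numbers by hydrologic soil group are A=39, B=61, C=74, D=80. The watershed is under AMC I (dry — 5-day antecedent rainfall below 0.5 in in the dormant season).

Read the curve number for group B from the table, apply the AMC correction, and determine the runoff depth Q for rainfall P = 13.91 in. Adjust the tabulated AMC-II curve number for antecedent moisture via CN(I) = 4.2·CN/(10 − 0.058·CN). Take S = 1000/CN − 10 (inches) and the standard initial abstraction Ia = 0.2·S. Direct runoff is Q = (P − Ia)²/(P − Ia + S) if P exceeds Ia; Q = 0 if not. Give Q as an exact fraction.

Q = 16558161373/3658920300 in ≈ 4.525 in

NRCS table: pasture, good condition, soil group B → CN(II) = 61
Dry (AMC I): CN(I) = 4.2·61/(10 − 0.058·61) = (1281/5)/(3231/500) = 42700/1077 ≈ 39.647
Retention S: 1000/CN − 10 with CN=39.647 → S = 6500/427 ≈ 15.222 in
Ia = 0.2S: 0.2·15.222 = 3.044 in (exactly 1300/427)
P − Ia = 13.910 − 3.044 = 463957/42700 ≈ 10.866 in (> 0, runoff occurs)
Runoff Q = (P−Ia)²/(P−Ia+S) = (10.866)²/(10.866+15.222) = 16558161373/3658920300 ≈ 4.525 in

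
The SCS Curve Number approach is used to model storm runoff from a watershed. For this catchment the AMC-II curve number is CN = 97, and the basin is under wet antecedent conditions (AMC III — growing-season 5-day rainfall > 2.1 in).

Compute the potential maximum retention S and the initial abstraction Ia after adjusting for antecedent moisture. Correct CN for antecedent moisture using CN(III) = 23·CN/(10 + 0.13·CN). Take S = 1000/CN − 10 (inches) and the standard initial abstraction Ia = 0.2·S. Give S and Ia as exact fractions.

Adjust CN=97 to AMC III: 23·97/(10 + 0.13·97) → 2231 ÷ (2261/100) = 223100/2261 ≈ 98.673
Max retention: S = 1000/(223100/2261) − 10 = 300/2231 in (≈ 0.134 in)
Ia = 0.2·(300/2231) = 60/2231 in ≈ 0.027 in

S = 300/2231 in ≈ 0.134 in; Ia = 60/2231 in ≈ 0.027 in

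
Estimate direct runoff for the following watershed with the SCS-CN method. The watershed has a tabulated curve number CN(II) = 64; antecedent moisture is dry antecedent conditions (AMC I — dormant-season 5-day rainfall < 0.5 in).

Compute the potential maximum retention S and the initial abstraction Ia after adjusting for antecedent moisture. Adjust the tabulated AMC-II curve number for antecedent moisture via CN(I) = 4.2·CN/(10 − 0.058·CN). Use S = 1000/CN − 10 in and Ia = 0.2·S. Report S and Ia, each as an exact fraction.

S = 375/28 in ≈ 13.393 in; Ia = 75/28 in ≈ 2.679 in

CN(I) from CN(II)=64: (4.2·64)/(10 − 0.058·64) = 5600/131 ≈ 42.748
Max retention: S = 1000/(5600/131) − 10 = 375/28 in (≈ 13.393 in)
Ia = 0.2S: 0.2·13.393 = 2.679 in (exactly 75/28)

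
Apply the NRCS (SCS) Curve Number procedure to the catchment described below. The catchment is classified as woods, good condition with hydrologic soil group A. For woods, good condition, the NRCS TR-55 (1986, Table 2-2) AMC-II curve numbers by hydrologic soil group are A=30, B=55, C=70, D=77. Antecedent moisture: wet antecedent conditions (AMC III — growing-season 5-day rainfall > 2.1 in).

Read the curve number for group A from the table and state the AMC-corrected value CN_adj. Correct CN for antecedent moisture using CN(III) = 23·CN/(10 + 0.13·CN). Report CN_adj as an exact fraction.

CN_adj = 6900/139 ≈ 49.640

NRCS table: woods, good condition, soil group A → CN(II) = 30
Adjust CN=30 to AMC III: 23·30/(10 + 0.13·30) → 690 ÷ (139/10) = 6900/139 ≈ 49.640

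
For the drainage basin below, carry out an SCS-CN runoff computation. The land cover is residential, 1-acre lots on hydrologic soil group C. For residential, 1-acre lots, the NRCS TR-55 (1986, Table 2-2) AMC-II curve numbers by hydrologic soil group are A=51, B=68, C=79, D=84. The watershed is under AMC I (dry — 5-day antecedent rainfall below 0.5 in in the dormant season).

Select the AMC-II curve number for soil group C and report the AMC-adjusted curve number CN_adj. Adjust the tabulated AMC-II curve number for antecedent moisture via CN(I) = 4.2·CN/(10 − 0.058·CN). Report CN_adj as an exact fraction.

CN_adj = 7900/129 ≈ 61.240

NRCS table: residential, 1-acre lots, soil group C → CN(II) = 79
Adjust CN=79 to AMC I: 4.2·79/(10 − 0.058·79) → (1659/5) ÷ (2709/500) = 7900/129 ≈ 61.240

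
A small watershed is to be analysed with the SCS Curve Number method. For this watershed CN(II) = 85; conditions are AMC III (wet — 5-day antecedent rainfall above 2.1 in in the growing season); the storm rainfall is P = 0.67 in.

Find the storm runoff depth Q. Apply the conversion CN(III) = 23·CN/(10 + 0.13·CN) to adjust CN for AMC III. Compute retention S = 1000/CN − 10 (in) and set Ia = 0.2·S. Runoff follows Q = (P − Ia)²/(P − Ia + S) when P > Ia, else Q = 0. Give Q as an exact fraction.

Wet (AMC III): CN(III) = 23·85/(10 + 0.13·85) = 1955/(421/20) = 39100/421 ≈ 92.874
Max retention: S = 1000/(39100/421) − 10 = 300/391 in (≈ 0.767 in)
Initial abstraction Ia = S/5 = (300/391)/5 = 60/391 ≈ 0.153 in
P − Ia = 0.670 − 0.153 = 20197/39100 ≈ 0.517 in (> 0, runoff occurs)
Q: (20197/39100)² ÷ (50197/39100) = 407918809/1962702700 in (≈ 0.208 in)

Q = 407918809/1962702700 in ≈ 0.208 in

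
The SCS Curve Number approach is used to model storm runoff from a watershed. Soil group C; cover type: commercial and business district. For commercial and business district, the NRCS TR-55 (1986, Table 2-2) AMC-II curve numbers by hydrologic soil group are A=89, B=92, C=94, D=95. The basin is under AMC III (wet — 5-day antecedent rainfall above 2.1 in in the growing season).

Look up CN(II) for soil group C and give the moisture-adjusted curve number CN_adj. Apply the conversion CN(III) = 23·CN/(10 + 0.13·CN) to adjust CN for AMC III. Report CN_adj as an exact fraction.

NRCS table: commercial and business district, soil group C → CN(II) = 94
Adjust CN=94 to AMC III: 23·94/(10 + 0.13·94) → 2162 ÷ (1111/50) = 108100/1111 ≈ 97.300

CN_adj = 108100/1111 ≈ 97.300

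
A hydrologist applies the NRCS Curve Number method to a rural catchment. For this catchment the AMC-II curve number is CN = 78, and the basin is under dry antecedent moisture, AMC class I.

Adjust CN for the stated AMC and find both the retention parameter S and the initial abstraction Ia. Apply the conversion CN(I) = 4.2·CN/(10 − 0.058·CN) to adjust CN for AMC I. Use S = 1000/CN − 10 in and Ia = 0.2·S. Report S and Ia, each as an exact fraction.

S = 5500/819 in ≈ 6.716 in; Ia = 1100/819 in ≈ 1.343 in

Dry (AMC I): CN(I) = 4.2·78/(10 − 0.058·78) = (1638/5)/(1369/250) = 81900/1369 ≈ 59.825
Retention S: 1000/CN − 10 with CN=59.825 → S = 5500/819 ≈ 6.716 in
Ia = 0.2·(5500/819) = 1100/819 in ≈ 1.343 in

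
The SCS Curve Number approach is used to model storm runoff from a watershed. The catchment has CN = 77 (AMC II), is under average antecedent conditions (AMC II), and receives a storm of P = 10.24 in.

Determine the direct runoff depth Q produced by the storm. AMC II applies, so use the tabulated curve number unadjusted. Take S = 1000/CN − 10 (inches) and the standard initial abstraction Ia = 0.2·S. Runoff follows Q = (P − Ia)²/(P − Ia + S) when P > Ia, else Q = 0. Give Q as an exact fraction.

Average conditions: CN = 77 (no AMC adjustment).
Retention S: 1000/CN − 10 with CN=77.000 → S = 230/77 ≈ 2.987 in
Initial abstraction Ia = S/5 = (230/77)/5 = 46/77 ≈ 0.597 in
P − Ia = 10.240 − 0.597 = 18562/1925 ≈ 9.643 in (> 0, runoff occurs)
Q: (18562/1925)² ÷ (24312/1925) = 86136961/11700150 in (≈ 7.362 in)

Q = 86136961/11700150 in ≈ 7.362 in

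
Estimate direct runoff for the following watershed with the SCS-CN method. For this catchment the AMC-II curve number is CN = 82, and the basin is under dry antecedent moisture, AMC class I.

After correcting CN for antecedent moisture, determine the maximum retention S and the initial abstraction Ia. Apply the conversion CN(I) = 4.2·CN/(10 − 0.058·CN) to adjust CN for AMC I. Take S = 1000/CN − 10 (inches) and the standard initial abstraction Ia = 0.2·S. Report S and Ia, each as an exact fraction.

CN(I) from CN(II)=82: (4.2·82)/(10 − 0.058·82) = 28700/437 ≈ 65.675
S = 1000/(28700/437) − 10 = 1500/287 in ≈ 5.226 in
Ia = 0.2·(1500/287) = 300/287 in ≈ 1.045 in

S = 1500/287 in ≈ 5.226 in; Ia = 300/287 in ≈ 1.045 in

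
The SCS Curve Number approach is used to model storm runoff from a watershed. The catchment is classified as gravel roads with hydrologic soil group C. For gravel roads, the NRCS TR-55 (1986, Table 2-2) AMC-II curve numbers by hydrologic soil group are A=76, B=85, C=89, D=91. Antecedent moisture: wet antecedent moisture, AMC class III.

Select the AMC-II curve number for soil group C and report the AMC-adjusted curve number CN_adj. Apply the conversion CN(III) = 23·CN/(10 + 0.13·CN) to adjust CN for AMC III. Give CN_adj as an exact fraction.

NRCS table: gravel roads, soil group C → CN(II) = 89
Adjust CN=89 to AMC III: 23·89/(10 + 0.13·89) → 2047 ÷ (2157/100) = 204700/2157 ≈ 94.900

CN_adj = 204700/2157 ≈ 94.900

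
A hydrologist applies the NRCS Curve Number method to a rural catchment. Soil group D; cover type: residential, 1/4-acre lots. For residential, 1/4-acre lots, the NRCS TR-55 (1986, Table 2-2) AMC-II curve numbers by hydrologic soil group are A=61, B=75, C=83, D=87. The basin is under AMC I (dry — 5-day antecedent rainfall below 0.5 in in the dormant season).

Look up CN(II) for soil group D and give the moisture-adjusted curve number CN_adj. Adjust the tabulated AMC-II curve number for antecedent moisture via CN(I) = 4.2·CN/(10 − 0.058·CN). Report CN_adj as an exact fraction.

NRCS table: residential, 1/4-acre lots, soil group D → CN(II) = 87
CN(I) from CN(II)=87: (4.2·87)/(10 − 0.058·87) = 182700/2477 ≈ 73.759

CN_adj = 182700/2477 ≈ 73.759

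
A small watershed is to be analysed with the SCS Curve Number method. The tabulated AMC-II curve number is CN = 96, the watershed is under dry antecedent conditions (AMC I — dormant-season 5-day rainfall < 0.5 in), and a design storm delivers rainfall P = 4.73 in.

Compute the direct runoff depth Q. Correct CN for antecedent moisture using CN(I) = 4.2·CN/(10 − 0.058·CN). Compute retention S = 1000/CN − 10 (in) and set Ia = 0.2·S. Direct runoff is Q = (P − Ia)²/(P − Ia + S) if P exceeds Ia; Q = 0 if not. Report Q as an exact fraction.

CN(I) from CN(II)=96: (4.2·96)/(10 − 0.058·96) = 25200/277 ≈ 90.975
S = 1000/(25200/277) − 10 = 125/126 in ≈ 0.992 in
Initial abstraction Ia = S/5 = (125/126)/5 = 25/126 ≈ 0.198 in
Excess rainfall: 4.730 − 0.198 = 4.532 in; P > Ia so Q > 0
Runoff Q = (P−Ia)²/(P−Ia+S) = (4.532)²/(4.532+0.992) = 815045401/219233700 ≈ 3.718 in

Q = 815045401/219233700 in ≈ 3.718 in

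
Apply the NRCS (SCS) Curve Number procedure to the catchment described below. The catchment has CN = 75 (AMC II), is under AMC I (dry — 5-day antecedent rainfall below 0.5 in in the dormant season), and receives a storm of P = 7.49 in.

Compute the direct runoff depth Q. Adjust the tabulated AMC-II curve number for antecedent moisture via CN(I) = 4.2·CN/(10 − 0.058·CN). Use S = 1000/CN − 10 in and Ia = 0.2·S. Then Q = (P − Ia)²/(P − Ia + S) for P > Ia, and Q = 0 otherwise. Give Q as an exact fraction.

Dry (AMC I): CN(I) = 4.2·75/(10 − 0.058·75) = 315/(113/20) = 6300/113 ≈ 55.752
S = 1000/(6300/113) − 10 = 500/63 in ≈ 7.937 in
Ia = 0.2S: 0.2·7.937 = 1.587 in (exactly 100/63)
Excess rainfall: 7.490 − 1.587 = 5.903 in; P > Ia so Q > 0
Q: (37187/6300)² ÷ (87187/6300) = 1382872969/549278100 in (≈ 2.518 in)

Q = 1382872969/549278100 in ≈ 2.518 in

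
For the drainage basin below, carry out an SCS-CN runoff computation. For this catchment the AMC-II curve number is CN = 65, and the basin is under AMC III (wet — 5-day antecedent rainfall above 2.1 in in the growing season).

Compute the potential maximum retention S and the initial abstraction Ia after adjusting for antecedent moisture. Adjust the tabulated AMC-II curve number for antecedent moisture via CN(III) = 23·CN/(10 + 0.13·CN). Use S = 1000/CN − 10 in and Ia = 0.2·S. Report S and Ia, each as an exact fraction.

CN(III) from CN(II)=65: (23·65)/(10 + 0.13·65) = 29900/369 ≈ 81.030
S = 1000/(29900/369) − 10 = 700/299 in ≈ 2.341 in
Ia = 0.2S: 0.2·2.341 = 0.468 in (exactly 140/299)

S = 700/299 in ≈ 2.341 in; Ia = 140/299 in ≈ 0.468 in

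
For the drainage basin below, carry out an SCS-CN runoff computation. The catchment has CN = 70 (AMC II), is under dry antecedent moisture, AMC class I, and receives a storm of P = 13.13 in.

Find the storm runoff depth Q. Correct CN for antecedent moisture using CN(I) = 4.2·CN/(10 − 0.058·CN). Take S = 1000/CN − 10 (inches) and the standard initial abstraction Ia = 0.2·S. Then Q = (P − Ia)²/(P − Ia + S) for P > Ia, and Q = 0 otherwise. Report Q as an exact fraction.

Q = 2952509569/511251300 in ≈ 5.775 in

Adjust CN=70 to AMC I: 4.2·70/(10 − 0.058·70) → 294 ÷ (297/50) = 4900/99 ≈ 49.495
S = 1000/(4900/99) − 10 = 500/49 in ≈ 10.204 in
Ia = 0.2S: 0.2·10.204 = 2.041 in (exactly 100/49)
P − Ia = 13.130 − 2.041 = 54337/4900 ≈ 11.089 in (> 0, runoff occurs)
Q = (54337/4900)²/((54337/4900) + 500/49) = (2952509569/24010000)/(104337/4900) = 2952509569/511251300 in ≈ 5.775 in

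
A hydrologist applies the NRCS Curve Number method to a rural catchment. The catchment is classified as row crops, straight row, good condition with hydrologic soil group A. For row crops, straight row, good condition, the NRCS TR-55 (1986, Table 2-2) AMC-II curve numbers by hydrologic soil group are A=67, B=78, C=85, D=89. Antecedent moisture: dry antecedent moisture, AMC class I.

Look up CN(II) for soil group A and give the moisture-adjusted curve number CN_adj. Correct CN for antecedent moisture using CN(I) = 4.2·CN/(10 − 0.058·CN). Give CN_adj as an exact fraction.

CN_adj = 46900/1019 ≈ 46.026

NRCS table: row crops, straight row, good condition, soil group A → CN(II) = 67
Adjust CN=67 to AMC I: 4.2·67/(10 − 0.058·67) → (1407/5) ÷ (3057/500) = 46900/1019 ≈ 46.026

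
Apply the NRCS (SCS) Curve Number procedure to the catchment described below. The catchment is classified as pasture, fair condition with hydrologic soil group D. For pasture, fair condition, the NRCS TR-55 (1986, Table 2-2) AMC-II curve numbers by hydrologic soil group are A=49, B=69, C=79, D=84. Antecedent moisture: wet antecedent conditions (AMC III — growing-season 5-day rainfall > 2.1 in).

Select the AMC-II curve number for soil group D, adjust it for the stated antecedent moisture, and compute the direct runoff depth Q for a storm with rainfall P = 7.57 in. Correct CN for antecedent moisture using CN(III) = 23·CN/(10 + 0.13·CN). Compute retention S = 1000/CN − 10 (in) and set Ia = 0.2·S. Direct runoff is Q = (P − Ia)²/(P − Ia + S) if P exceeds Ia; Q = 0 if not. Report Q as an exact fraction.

NRCS table: pasture, fair condition, soil group D → CN(II) = 84
Adjust CN=84 to AMC III: 23·84/(10 + 0.13·84) → 1932 ÷ (523/25) = 48300/523 ≈ 92.352
Retention S: 1000/CN − 10 with CN=92.352 → S = 400/483 ≈ 0.828 in
Ia = 0.2S: 0.2·0.828 = 0.166 in (exactly 80/483)
Excess rainfall: 7.570 − 0.166 = 7.404 in; P > Ia so Q > 0
Q: (357631/48300)² ÷ (397631/48300) = 127899932161/19205577300 in (≈ 6.660 in)

Q = 127899932161/19205577300 in ≈ 6.660 in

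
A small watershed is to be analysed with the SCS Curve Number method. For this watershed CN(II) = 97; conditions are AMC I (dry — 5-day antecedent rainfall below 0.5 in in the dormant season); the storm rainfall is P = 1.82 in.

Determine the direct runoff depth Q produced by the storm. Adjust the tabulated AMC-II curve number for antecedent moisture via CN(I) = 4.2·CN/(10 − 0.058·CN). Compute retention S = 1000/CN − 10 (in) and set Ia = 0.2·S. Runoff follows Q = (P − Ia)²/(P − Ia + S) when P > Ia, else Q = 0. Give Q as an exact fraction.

Dry (AMC I): CN(I) = 4.2·97/(10 − 0.058·97) = (2037/5)/(2187/500) = 67900/729 ≈ 93.141
S = 1000/(67900/729) − 10 = 500/679 in ≈ 0.736 in
Ia = 0.2·(500/679) = 100/679 in ≈ 0.147 in
P − Ia = 1.820 − 0.147 = 56789/33950 ≈ 1.673 in (> 0, runoff occurs)
Runoff Q = (P−Ia)²/(P−Ia+S) = (1.673)²/(1.673+0.736) = 3224990521/2776736550 ≈ 1.161 in

Q = 3224990521/2776736550 in ≈ 1.161 in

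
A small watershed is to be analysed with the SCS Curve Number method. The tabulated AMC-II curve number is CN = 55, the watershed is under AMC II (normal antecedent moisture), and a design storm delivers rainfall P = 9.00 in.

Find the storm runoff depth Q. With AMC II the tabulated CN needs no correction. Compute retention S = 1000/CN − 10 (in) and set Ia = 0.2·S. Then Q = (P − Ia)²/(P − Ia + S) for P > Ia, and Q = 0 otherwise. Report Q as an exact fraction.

AMC II — tabulated CN = 55 applies directly.
S = 1000/55 − 10 = 90/11 in ≈ 8.182 in
Ia = 0.2S: 0.2·8.182 = 1.636 in (exactly 18/11)
Since P=9.000 > Ia=1.636: effective rainfall P−Ia = 81/11 in
Q: (81/11)² ÷ (171/11) = 729/209 in (≈ 3.488 in)

Q = 729/209 in ≈ 3.488 in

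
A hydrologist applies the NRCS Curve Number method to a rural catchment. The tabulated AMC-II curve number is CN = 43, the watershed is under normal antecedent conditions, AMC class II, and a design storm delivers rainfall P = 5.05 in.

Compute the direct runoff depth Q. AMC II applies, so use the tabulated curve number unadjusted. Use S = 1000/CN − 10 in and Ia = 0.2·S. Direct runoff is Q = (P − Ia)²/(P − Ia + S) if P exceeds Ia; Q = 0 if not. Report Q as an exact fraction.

CN(II) = 43; AMC II needs no correction.
Retention S: 1000/CN − 10 with CN=43.000 → S = 570/43 ≈ 13.256 in
Ia = 0.2·(570/43) = 114/43 in ≈ 2.651 in
Excess rainfall: 5.050 − 2.651 = 2.399 in; P > Ia so Q > 0
Runoff Q = (P−Ia)²/(P−Ia+S) = (2.399)²/(2.399+13.256) = 4255969/11578180 ≈ 0.368 in

Q = 4255969/11578180 in ≈ 0.368 in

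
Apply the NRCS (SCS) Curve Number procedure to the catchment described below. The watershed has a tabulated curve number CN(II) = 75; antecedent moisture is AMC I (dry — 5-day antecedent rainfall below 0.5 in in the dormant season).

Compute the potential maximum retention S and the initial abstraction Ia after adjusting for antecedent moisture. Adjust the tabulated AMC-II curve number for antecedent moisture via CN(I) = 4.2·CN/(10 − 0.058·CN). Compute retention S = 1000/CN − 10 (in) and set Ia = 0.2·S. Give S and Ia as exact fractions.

S = 500/63 in ≈ 7.937 in; Ia = 100/63 in ≈ 1.587 in

Adjust CN=75 to AMC I: 4.2·75/(10 − 0.058·75) → 315 ÷ (113/20) = 6300/113 ≈ 55.752
S = 1000/(6300/113) − 10 = 500/63 in ≈ 7.937 in
Ia = 0.2·(500/63) = 100/63 in ≈ 1.587 in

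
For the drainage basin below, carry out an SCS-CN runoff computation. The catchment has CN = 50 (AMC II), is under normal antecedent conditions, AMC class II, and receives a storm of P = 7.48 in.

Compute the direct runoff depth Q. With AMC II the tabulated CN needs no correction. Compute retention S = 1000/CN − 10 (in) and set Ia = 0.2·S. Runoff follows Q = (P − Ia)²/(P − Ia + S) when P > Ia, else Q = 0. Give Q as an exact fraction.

Average conditions: CN = 50 (no AMC adjustment).
Retention S: 1000/CN − 10 with CN=50.000 → S = 10 ≈ 10.000 in
Ia = 0.2S: 0.2·10.000 = 2.000 in (exactly 2)
Excess rainfall: 7.480 − 2.000 = 5.480 in; P > Ia so Q > 0
Runoff Q = (P−Ia)²/(P−Ia+S) = (5.480)²/(5.480+10.000) = 18769/9675 ≈ 1.940 in

Q = 18769/9675 in ≈ 1.940 in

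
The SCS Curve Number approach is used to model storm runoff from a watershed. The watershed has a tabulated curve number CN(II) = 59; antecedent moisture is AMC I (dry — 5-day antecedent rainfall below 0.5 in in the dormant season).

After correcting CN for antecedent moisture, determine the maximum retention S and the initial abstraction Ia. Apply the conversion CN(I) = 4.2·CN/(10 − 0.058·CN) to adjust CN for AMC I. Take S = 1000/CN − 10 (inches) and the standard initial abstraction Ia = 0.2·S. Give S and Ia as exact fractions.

CN(I) from CN(II)=59: (4.2·59)/(10 − 0.058·59) = 123900/3289 ≈ 37.671
Retention S: 1000/CN − 10 with CN=37.671 → S = 20500/1239 ≈ 16.546 in
Initial abstraction Ia = S/5 = (20500/1239)/5 = 4100/1239 ≈ 3.309 in

S = 20500/1239 in ≈ 16.546 in; Ia = 4100/1239 in ≈ 3.309 in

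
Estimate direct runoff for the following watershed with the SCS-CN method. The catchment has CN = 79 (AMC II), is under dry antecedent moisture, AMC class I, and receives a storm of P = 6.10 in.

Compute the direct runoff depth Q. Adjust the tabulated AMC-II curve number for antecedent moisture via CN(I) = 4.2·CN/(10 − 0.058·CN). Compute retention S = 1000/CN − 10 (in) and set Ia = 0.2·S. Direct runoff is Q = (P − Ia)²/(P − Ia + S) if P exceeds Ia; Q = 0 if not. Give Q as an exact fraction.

Q = 14584761/6967010 in ≈ 2.093 in

Adjust CN=79 to AMC I: 4.2·79/(10 − 0.058·79) → (1659/5) ÷ (2709/500) = 7900/129 ≈ 61.240
S = 1000/(7900/129) − 10 = 500/79 in ≈ 6.329 in
Ia = 0.2·(500/79) = 100/79 in ≈ 1.266 in
Excess rainfall: 6.100 − 1.266 = 4.834 in; P > Ia so Q > 0
Q: (3819/790)² ÷ (8819/790) = 14584761/6967010 in (≈ 2.093 in)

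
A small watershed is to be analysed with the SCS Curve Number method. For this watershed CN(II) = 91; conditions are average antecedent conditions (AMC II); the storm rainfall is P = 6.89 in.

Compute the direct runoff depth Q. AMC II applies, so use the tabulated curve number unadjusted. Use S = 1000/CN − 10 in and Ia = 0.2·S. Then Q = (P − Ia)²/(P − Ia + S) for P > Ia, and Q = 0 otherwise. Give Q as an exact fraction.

Q = 3708688201/636080900 in ≈ 5.831 in

CN(II) = 91; AMC II needs no correction.
Max retention: S = 1000/91 − 10 = 90/91 in (≈ 0.989 in)
Ia = 0.2S: 0.2·0.989 = 0.198 in (exactly 18/91)
Excess rainfall: 6.890 − 0.198 = 6.692 in; P > Ia so Q > 0
Q: (60899/9100)² ÷ (69899/9100) = 3708688201/636080900 in (≈ 5.831 in)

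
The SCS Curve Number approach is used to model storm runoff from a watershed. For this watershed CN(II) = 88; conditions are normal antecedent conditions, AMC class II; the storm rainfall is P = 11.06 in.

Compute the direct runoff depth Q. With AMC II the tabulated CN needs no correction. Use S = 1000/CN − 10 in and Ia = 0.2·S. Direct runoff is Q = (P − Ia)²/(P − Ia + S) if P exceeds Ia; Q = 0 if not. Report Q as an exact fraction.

Q = 35200489/3675650 in ≈ 9.577 in

CN(II) = 88; AMC II needs no correction.
Max retention: S = 1000/88 − 10 = 15/11 in (≈ 1.364 in)
Ia = 0.2S: 0.2·1.364 = 0.273 in (exactly 3/11)
Since P=11.060 > Ia=0.273: effective rainfall P−Ia = 5933/550 in
Q = (5933/550)²/((5933/550) + 15/11) = (35200489/302500)/(6683/550) = 35200489/3675650 in ≈ 9.577 in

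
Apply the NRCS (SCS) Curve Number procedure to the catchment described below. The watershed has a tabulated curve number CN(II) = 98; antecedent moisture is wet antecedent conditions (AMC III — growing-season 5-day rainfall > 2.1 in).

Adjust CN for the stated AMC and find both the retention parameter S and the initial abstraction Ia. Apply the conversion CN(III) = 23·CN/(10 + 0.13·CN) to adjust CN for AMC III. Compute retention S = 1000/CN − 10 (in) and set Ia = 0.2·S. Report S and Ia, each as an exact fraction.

S = 100/1127 in ≈ 0.089 in; Ia = 20/1127 in ≈ 0.018 in

CN(III) from CN(II)=98: (23·98)/(10 + 0.13·98) = 112700/1137 ≈ 99.120
Retention S: 1000/CN − 10 with CN=99.120 → S = 100/1127 ≈ 0.089 in
Ia = 0.2·(100/1127) = 20/1127 in ≈ 0.018 in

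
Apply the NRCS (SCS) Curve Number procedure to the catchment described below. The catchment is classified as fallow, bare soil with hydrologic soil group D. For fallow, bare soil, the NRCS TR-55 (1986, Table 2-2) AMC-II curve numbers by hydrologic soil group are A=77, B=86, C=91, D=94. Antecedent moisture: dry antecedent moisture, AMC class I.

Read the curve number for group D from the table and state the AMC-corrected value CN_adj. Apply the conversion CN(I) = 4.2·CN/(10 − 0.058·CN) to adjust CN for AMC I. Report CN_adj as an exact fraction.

CN_adj = 32900/379 ≈ 86.807

NRCS table: fallow, bare soil, soil group D → CN(II) = 94
CN(I) from CN(II)=94: (4.2·94)/(10 − 0.058·94) = 32900/379 ≈ 86.807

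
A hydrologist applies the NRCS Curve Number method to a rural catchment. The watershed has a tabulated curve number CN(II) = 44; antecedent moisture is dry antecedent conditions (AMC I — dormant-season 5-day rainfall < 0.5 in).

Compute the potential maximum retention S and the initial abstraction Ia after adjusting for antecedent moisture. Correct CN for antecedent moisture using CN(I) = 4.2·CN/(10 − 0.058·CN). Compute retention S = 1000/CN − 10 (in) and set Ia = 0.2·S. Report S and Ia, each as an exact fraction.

S = 1000/33 in ≈ 30.303 in; Ia = 200/33 in ≈ 6.061 in

Dry (AMC I): CN(I) = 4.2·44/(10 − 0.058·44) = (924/5)/(931/125) = 3300/133 ≈ 24.812
S = 1000/(3300/133) − 10 = 1000/33 in ≈ 30.303 in
Ia = 0.2S: 0.2·30.303 = 6.061 in (exactly 200/33)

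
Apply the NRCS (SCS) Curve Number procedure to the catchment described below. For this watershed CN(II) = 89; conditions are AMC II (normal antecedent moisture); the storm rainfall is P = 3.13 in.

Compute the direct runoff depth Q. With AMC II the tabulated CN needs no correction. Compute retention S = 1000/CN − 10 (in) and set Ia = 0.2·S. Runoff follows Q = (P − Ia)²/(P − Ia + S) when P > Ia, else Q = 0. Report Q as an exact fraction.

CN(II) = 89; AMC II needs no correction.
S = 1000/89 − 10 = 110/89 in ≈ 1.236 in
Initial abstraction Ia = S/5 = (110/89)/5 = 22/89 ≈ 0.247 in
P − Ia = 3.130 − 0.247 = 25657/8900 ≈ 2.883 in (> 0, runoff occurs)
Q: (25657/8900)² ÷ (36657/8900) = 658281649/326247300 in (≈ 2.018 in)

Q = 658281649/326247300 in ≈ 2.018 in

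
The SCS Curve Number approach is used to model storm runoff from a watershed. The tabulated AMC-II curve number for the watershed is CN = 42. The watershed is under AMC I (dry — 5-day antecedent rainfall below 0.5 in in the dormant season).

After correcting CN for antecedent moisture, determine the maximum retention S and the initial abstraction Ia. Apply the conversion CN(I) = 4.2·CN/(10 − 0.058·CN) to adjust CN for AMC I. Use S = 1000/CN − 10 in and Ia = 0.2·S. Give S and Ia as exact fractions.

Adjust CN=42 to AMC I: 4.2·42/(10 − 0.058·42) → (882/5) ÷ (1891/250) = 44100/1891 ≈ 23.321
S = 1000/(44100/1891) − 10 = 14500/441 in ≈ 32.880 in
Initial abstraction Ia = S/5 = (14500/441)/5 = 2900/441 ≈ 6.576 in

S = 14500/441 in ≈ 32.880 in; Ia = 2900/441 in ≈ 6.576 in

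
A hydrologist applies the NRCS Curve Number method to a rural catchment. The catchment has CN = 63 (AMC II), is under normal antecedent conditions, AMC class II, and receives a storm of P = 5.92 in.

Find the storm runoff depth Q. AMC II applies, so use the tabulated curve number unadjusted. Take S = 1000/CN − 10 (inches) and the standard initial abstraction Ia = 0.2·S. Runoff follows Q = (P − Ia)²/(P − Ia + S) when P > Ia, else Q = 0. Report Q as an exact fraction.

AMC II — tabulated CN = 63 applies directly.
Max retention: S = 1000/63 − 10 = 370/63 in (≈ 5.873 in)
Ia = 0.2·(370/63) = 74/63 in ≈ 1.175 in
Excess rainfall: 5.920 − 1.175 = 4.745 in; P > Ia so Q > 0
Runoff Q = (P−Ia)²/(P−Ia+S) = (4.745)²/(4.745+5.873) = 377437/177975 ≈ 2.121 in

Q = 377437/177975 in ≈ 2.121 in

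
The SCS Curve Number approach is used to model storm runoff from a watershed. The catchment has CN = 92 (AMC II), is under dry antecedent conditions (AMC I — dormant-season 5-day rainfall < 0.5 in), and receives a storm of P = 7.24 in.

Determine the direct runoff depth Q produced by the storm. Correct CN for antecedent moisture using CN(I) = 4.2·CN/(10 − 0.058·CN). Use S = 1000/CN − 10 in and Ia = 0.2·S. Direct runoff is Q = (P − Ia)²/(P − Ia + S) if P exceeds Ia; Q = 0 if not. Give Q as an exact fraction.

Dry (AMC I): CN(I) = 4.2·92/(10 − 0.058·92) = (1932/5)/(583/125) = 48300/583 ≈ 82.847
Max retention: S = 1000/(48300/583) − 10 = 1000/483 in (≈ 2.070 in)
Initial abstraction Ia = S/5 = (1000/483)/5 = 200/483 ≈ 0.414 in
Since P=7.240 > Ia=0.414: effective rainfall P−Ia = 82423/12075 in
Runoff Q = (P−Ia)²/(P−Ia+S) = (6.826)²/(6.826+2.070) = 6793550929/1297132725 ≈ 5.237 in

Q = 6793550929/1297132725 in ≈ 5.237 in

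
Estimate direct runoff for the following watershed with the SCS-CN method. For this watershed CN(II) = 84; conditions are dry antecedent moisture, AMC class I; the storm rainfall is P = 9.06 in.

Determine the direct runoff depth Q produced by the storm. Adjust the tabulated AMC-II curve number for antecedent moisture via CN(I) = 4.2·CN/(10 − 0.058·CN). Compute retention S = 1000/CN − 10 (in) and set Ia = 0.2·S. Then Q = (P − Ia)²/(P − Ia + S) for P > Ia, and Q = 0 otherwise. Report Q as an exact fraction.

Q = 32318331529/6168994650 in ≈ 5.239 in

Adjust CN=84 to AMC I: 4.2·84/(10 − 0.058·84) → (1764/5) ÷ (641/125) = 44100/641 ≈ 68.799
Max retention: S = 1000/(44100/641) − 10 = 2000/441 in (≈ 4.535 in)
Ia = 0.2·(2000/441) = 400/441 in ≈ 0.907 in
Since P=9.060 > Ia=0.907: effective rainfall P−Ia = 179773/22050 in
Q = (179773/22050)²/((179773/22050) + 2000/441) = (32318331529/486202500)/(279773/22050) = 32318331529/6168994650 in ≈ 5.239 in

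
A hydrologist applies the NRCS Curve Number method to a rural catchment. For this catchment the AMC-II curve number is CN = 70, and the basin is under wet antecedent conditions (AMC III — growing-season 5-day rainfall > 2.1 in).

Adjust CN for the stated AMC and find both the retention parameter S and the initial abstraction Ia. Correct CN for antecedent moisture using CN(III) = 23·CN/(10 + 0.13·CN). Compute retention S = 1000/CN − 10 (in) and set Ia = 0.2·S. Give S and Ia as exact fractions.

Adjust CN=70 to AMC III: 23·70/(10 + 0.13·70) → 1610 ÷ (191/10) = 16100/191 ≈ 84.293
Max retention: S = 1000/(16100/191) − 10 = 300/161 in (≈ 1.863 in)
Initial abstraction Ia = S/5 = (300/161)/5 = 60/161 ≈ 0.373 in

S = 300/161 in ≈ 1.863 in; Ia = 60/161 in ≈ 0.373 in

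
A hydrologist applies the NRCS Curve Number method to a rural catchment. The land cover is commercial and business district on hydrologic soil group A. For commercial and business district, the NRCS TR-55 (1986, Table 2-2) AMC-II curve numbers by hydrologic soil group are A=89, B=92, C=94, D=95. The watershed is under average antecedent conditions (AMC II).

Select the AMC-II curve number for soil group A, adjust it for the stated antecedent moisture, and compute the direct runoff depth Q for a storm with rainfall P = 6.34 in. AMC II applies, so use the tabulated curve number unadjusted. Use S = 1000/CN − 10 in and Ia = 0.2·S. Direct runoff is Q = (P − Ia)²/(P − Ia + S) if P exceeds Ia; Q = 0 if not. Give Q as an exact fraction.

Q = 735114769/145127850 in ≈ 5.065 in

NRCS table: commercial and business district, soil group A → CN(II) = 89
CN(II) = 89; AMC II needs no correction.
Retention S: 1000/CN − 10 with CN=89.000 → S = 110/89 ≈ 1.236 in
Initial abstraction Ia = S/5 = (110/89)/5 = 22/89 ≈ 0.247 in
Excess rainfall: 6.340 − 0.247 = 6.093 in; P > Ia so Q > 0
Q: (27113/4450)² ÷ (32613/4450) = 735114769/145127850 in (≈ 5.065 in)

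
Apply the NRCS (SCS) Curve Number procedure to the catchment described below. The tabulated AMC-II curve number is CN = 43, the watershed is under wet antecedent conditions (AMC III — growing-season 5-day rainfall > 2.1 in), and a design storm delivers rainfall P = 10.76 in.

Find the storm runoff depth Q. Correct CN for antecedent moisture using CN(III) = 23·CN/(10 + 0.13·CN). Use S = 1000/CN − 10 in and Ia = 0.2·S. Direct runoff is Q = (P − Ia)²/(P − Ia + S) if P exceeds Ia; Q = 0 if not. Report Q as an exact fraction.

Q = 56425726681/9396513725 in ≈ 6.005 in

Wet (AMC III): CN(III) = 23·43/(10 + 0.13·43) = 989/(1559/100) = 98900/1559 ≈ 63.438
S = 1000/(98900/1559) − 10 = 5700/989 in ≈ 5.763 in
Ia = 0.2S: 0.2·5.763 = 1.153 in (exactly 1140/989)
P − Ia = 10.760 − 1.153 = 237541/24725 ≈ 9.607 in (> 0, runoff occurs)
Runoff Q = (P−Ia)²/(P−Ia+S) = (9.607)²/(9.607+5.763) = 56425726681/9396513725 ≈ 6.005 in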